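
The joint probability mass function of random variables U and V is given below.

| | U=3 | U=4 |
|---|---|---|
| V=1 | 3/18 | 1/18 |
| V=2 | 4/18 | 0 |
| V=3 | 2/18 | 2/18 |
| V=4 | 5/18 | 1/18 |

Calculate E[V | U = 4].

P(U = 4) = 2/9.
Σ V·P over the event = 1·(1/18) + 3·(2/18) + 4·(1/18) = 11/18.
E[V | U = 4] = (11/18) / (2/9) = 11/4.

11/4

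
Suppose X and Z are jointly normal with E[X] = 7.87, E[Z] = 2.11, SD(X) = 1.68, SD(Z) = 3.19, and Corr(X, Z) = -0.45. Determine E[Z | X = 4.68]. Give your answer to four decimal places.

For a bivariate normal, E[Z | X=x] = μ_Z + ρ·(σ_Z/σ_X)·(x − μ_X).
E[Z | X=4.68] = 2.11 + (-0.45)·(3.19/1.68)·(4.68 − (7.87)) = 2.11 + (-0.85446)·(-3.19) = 4.8357.

4.8357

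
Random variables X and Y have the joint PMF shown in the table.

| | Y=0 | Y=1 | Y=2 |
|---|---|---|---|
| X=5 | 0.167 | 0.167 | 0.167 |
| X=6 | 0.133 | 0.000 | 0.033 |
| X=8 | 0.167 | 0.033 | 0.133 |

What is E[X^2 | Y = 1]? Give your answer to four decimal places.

31.4350

P(Y = 1) = 0.200.
Summing X^2·P(X=x,Y=y) over the conditioning event gives 6.287.
E[X^2 | Y = 1] = (6.287) / (0.200) = 31.4350.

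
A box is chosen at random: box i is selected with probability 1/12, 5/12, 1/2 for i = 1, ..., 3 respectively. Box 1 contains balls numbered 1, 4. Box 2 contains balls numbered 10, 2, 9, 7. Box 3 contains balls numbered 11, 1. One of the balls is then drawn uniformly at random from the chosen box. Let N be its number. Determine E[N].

49/8

E[N | box 1] = (1+4)/2 = 5/2.
E[N | box 2] = (10+2+9+7)/4 = 7.
E[N | box 3] = (11+1)/2 = 6.
By the law of total expectation,
E[N] = (1/12)·(5/2) + (5/12)·(7) + (1/2)·(6) = 49/8.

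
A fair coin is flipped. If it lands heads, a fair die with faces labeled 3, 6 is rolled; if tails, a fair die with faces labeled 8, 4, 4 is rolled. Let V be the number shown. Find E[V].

E[V | heads] = (3+6)/2 = 9/2.
E[V | tails] = (8+4+4)/3 = 16/3.
E[V] = (1/2)·(9/2) + (1/2)·(16/3) = 59/12.

59/12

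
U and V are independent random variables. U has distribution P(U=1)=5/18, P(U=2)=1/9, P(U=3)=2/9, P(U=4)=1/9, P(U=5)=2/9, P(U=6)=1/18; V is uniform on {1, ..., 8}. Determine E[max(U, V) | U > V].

P(U > V) = 37/144.
Summing max(U,V)·P(x,y) over outcomes with U > V gives 9/8.
E[max(U, V) | U > V] = (9/8) / (37/144) = 162/37.

162/37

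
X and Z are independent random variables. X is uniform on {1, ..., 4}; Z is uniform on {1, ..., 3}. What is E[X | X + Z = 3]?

Outcomes with X + Z = 3: (1,2), (2,1), each with probability 1/12.
E[X | X + Z = 3] = (1 + 2) / 2 = 3/2.

3/2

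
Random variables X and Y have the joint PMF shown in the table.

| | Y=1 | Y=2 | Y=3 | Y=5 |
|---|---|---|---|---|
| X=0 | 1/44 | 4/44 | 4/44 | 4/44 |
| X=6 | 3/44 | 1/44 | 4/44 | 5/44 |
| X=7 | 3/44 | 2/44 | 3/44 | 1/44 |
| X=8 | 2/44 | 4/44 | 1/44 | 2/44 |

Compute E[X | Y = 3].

53/12

P(Y = 3) = 3/11.
Σ X·P over the event = 0·(4/44) + 6·(4/44) + 7·(3/44) + 8·(1/44) = 53/44.
E[X | Y = 3] = (53/44) / (3/11) = 53/12.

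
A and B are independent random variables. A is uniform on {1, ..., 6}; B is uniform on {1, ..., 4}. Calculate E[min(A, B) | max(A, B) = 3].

9/5

Outcomes with max(A, B) = 3: (1,3), (2,3), (3,1), (3,2), (3,3), each with probability 1/24.
E[min(A, B) | max(A, B) = 3] = (1 + 2 + 1 + 2 + 3) / 5 = 9/5.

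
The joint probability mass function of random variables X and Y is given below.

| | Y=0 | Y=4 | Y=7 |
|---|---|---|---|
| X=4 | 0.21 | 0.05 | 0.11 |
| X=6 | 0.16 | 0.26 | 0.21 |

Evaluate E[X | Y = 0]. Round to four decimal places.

4.8649

P(Y = 0) = 0.37.
Σ X·P over the event = 4·(0.21) + 6·(0.16) = 1.80.
E[X | Y = 0] = (1.80) / (0.37) = 4.8649.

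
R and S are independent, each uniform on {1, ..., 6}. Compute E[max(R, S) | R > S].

14/3

P(R > S) = 5/12.
Summing max(R,S)·P(x,y) over outcomes with R > S gives 35/18.
E[max(R, S) | R > S] = (35/18) / (5/12) = 14/3.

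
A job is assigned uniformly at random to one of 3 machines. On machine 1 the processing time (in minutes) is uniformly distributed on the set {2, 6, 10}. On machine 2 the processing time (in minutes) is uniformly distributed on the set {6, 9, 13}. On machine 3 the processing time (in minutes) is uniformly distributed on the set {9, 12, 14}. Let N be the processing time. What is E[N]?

9

E[N | machine 1] = (2+6+10)/3 = 6.
E[N | machine 2] = (6+9+13)/3 = 28/3.
E[N | machine 3] = (9+12+14)/3 = 35/3.
E[N] = (1/3)·(6) + (1/3)·(28/3) + (1/3)·(35/3) = 9.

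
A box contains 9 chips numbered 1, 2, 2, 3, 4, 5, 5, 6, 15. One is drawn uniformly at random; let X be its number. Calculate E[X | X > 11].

P(X > 11) = 1/9.
Σ over the event: 15·1/9 = 5/3.
E[X | X > 11] = (5/3) / (1/9) = 15.

15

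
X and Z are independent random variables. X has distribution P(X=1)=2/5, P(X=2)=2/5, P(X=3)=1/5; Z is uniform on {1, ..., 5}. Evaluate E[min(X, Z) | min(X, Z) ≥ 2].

P(min(X, Z) ≥ 2) = 12/25.
Summing min(X,Z)·P(x,y) over outcomes with min(X, Z) ≥ 2 gives 27/25.
E[min(X, Z) | min(X, Z) ≥ 2] = (27/25) / (12/25) = 9/4.

9/4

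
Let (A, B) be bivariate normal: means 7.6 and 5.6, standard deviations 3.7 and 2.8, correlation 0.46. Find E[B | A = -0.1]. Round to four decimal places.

2.9196

The regression of B on A has slope ρ·σ_B/σ_A and passes through (μ_A, μ_B).
E[B | A=-0.1] = 5.6 + (0.46)·(2.8/3.7)·(-0.1 − (7.6)) = 5.6 + (0.34811)·(-7.7) = 2.9196.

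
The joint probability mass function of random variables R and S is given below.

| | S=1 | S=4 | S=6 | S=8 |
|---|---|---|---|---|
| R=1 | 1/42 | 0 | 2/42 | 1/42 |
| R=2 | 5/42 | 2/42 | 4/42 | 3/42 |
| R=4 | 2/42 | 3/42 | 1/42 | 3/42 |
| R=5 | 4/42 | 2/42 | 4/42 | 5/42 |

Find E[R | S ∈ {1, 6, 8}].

P(S ∈ {1, 6, 8}) = 5/6.
Summing R·P(R=x,S=y) over the conditioning event gives 39/14.
E[R | S ∈ {1, 6, 8}] = (39/14) / (5/6) = 117/35.

117/35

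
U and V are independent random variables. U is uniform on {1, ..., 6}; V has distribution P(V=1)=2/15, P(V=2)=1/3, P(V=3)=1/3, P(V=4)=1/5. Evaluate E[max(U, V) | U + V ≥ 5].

P(U + V ≥ 5) = 23/30.
Summing max(U,V)·P(x,y) over outcomes with U + V ≥ 5 gives 17/5.
E[max(U, V) | U + V ≥ 5] = (17/5) / (23/30) = 102/23.

102/23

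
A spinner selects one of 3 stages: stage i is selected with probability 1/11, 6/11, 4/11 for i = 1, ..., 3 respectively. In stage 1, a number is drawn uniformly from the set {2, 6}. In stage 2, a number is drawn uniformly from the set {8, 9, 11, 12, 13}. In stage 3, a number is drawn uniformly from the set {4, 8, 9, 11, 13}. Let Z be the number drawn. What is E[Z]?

518/55

E[Z | stage 1] = (2+6)/2 = 4.
E[Z | stage 2] = (8+9+11+12+13)/5 = 53/5.
E[Z | stage 3] = (4+8+9+11+13)/5 = 9.
E[Z] = (1/11)·(4) + (6/11)·(53/5) + (4/11)·(9) = 518/55.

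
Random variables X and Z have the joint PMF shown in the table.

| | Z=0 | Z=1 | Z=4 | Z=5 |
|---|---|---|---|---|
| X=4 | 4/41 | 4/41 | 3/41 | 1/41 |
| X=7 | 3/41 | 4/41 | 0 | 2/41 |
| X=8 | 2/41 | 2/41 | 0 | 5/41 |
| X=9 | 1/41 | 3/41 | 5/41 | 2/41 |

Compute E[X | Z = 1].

P(Z = 1) = 13/41.
Summing X·P(X=x,Z=y) over the conditioning event gives 87/41.
E[X | Z = 1] = (87/41) / (13/41) = 87/13.

87/13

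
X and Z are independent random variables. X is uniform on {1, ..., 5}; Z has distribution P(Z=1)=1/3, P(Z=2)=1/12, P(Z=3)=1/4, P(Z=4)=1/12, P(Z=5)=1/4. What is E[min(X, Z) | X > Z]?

22/13

P(X > Z) = 13/30.
Summing min(X,Z)·P(x,y) over outcomes with X > Z gives 11/15.
E[min(X, Z) | X > Z] = (11/15) / (13/30) = 22/13.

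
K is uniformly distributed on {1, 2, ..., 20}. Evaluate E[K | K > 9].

Given K > 9, K is equally likely to be any of {10, 11, 12, 13, 14, 15, 16, 17, 18, 19, 20}.
E[K | K > 9] = (10 + 11 + 12 + 13 + 14 + 15 + 16 + 17 + 18 + 19 + 20) / 11 = 15.

15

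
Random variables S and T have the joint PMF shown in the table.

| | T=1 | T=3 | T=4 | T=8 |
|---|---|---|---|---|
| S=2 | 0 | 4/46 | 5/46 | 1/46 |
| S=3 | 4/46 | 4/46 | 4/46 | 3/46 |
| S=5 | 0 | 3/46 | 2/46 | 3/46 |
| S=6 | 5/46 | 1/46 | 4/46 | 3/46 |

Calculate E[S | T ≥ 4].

4

P(T ≥ 4) = 25/46.
Σ S·P over the event = 2·(5/46) + 2·(1/46) + 3·(4/46) + 3·(3/46) + 5·(2/46) + 5·(3/46) + 6·(4/46) + 6·(3/46) = 50/23.
E[S | T ≥ 4] = (50/23) / (25/46) = 4.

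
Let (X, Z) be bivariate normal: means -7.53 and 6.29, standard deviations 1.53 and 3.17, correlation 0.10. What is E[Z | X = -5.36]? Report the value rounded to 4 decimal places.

For a bivariate normal, E[Z | X=x] = μ_Z + ρ·(σ_Z/σ_X)·(x − μ_X).
E[Z | X=-5.36] = 6.29 + (0.10)·(3.17/1.53)·(-5.36 − (-7.53)) = 6.29 + (0.20719)·(2.17) = 6.7396.

6.7396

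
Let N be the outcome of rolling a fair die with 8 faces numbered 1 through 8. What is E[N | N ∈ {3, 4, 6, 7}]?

P(N ∈ {3, 4, 6, 7}) = 1/2.
Σ over the event: 3·1/8 + 4·1/8 + 6·1/8 + 7·1/8 = 5/2.
E[N | N ∈ {3, 4, 6, 7}] = (5/2) / (1/2) = 5.

5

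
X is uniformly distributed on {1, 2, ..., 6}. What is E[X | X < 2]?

1

Given X < 2, X is equally likely to be any of {1}.
E[X | X < 2] = (1) / 1 = 1.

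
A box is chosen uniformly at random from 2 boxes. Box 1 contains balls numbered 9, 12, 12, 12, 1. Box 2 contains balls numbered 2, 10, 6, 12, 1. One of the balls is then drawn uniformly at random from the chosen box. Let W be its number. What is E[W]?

77/10

E[W | box 1] = (9+12+12+12+1)/5 = 46/5.
E[W | box 2] = (2+10+6+12+1)/5 = 31/5.
E[W] = (1/2)·(46/5) + (1/2)·(31/5) = 77/10.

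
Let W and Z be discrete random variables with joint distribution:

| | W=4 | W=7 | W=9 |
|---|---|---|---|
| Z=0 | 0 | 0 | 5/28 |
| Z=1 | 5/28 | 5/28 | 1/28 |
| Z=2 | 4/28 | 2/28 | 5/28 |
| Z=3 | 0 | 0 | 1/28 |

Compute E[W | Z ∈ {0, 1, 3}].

P(Z ∈ {0, 1, 3}) = 17/28.
Summing W·P(W=x,Z=y) over the conditioning event gives 59/14.
E[W | Z ∈ {0, 1, 3}] = (59/14) / (17/28) = 118/17.

118/17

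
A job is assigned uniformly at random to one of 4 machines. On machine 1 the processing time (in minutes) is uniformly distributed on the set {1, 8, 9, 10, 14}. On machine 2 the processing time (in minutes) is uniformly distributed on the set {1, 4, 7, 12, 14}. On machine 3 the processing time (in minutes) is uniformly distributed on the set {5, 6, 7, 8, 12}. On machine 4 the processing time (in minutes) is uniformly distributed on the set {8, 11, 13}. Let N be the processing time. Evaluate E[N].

E[N | machine 1] = (1+8+9+10+14)/5 = 42/5.
E[N | machine 2] = (1+4+7+12+14)/5 = 38/5.
E[N | machine 3] = (5+6+7+8+12)/5 = 38/5.
E[N | machine 4] = (8+11+13)/3 = 32/3.
By the law of total expectation,
E[N] = (1/4)·(42/5) + (1/4)·(38/5) + (1/4)·(38/5) + (1/4)·(32/3) = 257/30.

257/30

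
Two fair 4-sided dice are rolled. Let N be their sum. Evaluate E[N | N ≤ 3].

P(N ≤ 3) = 3/16.
Σ over the event: 2·1/16 + 3·1/8 = 1/2.
E[N | N ≤ 3] = (1/2) / (3/16) = 8/3.

8/3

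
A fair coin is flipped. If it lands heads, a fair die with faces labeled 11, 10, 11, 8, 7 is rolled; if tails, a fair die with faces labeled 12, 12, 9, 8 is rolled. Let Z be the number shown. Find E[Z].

E[Z | heads] = (11+10+11+8+7)/5 = 47/5.
E[Z | tails] = (12+12+9+8)/4 = 41/4.
By the law of total expectation,
E[Z] = (1/2)·(47/5) + (1/2)·(41/4) = 393/40.

393/40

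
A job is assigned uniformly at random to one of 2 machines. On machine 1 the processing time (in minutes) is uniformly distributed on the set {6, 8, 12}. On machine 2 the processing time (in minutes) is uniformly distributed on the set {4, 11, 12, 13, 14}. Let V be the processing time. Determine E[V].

E[V | machine 1] = (6+8+12)/3 = 26/3.
E[V | machine 2] = (4+11+12+13+14)/5 = 54/5.
E[V] = (1/2)·(26/3) + (1/2)·(54/5) = 146/15.

146/15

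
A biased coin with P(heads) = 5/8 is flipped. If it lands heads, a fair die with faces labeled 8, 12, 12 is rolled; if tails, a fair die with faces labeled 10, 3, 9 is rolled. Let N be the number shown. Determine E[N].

113/12

E[N | heads] = (8+12+12)/3 = 32/3.
E[N | tails] = (10+3+9)/3 = 22/3.
By the law of total expectation,
E[N] = (5/8)·(32/3) + (3/8)·(22/3) = 113/12.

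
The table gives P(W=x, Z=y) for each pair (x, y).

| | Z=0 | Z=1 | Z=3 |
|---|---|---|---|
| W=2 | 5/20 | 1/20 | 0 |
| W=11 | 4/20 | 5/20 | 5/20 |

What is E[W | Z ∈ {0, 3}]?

109/14

P(Z ∈ {0, 3}) = 7/10.
Σ W·P over the event = 2·(5/20) + 11·(4/20) + 11·(5/20) = 109/20.
E[W | Z ∈ {0, 3}] = (109/20) / (7/10) = 109/14.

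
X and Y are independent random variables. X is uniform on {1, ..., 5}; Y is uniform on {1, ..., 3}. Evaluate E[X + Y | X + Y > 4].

P(X + Y > 4) = 3/5.
Summing (X+Y)·P(x,y) over outcomes with X + Y > 4 gives 11/3.
E[X + Y | X + Y > 4] = (11/3) / (3/5) = 55/9.

55/9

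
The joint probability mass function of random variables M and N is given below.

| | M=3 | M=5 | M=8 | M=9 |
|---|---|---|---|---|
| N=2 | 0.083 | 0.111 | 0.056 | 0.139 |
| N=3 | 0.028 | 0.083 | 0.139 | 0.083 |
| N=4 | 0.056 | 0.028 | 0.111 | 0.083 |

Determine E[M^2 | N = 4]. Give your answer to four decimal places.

54.0683

P(N = 4) = 0.278.
Σ M^2·P over the event = 9·(0.056) + 25·(0.028) + 64·(0.111) + 81·(0.083) = 15.031.
E[M^2 | N = 4] = (15.031) / (0.278) = 54.0683.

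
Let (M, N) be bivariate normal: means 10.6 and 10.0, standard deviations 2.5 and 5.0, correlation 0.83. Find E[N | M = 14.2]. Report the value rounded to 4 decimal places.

15.9760

For a bivariate normal, E[N | M=x] = μ_N + ρ·(σ_N/σ_M)·(x − μ_M).
E[N | M=14.2] = 10.0 + (0.83)·(5.0/2.5)·(14.2 − (10.6)) = 10.0 + (1.66)·(3.6) = 15.9760.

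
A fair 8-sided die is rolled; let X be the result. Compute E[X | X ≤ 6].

7/2

Given X ≤ 6, X is equally likely to be any of {1, 2, 3, 4, 5, 6}.
E[X | X ≤ 6] = (1 + 2 + 3 + 4 + 5 + 6) / 6 = 7/2.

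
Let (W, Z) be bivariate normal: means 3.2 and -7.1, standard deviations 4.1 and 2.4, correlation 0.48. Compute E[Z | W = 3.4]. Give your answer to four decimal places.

-7.0438

The regression of Z on W has slope ρ·σ_Z/σ_W and passes through (μ_W, μ_Z).
E[Z | W=3.4] = -7.1 + (0.48)·(2.4/4.1)·(3.4 − (3.2)) = -7.1 + (0.28098)·(0.2) = -7.0438.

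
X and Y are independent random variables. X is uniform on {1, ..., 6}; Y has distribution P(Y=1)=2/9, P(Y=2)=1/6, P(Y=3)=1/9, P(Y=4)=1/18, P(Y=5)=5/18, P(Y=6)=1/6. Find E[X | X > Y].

P(X > Y) = 5/12.
Summing X·P(x,y) over outcomes with X > Y gives 205/108.
E[X | X > Y] = (205/108) / (5/12) = 41/9.

41/9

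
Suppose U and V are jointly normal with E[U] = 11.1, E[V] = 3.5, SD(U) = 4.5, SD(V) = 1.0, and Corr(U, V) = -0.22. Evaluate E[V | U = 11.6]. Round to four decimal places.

For a bivariate normal, E[V | U=x] = μ_V + ρ·(σ_V/σ_U)·(x − μ_U).
E[V | U=11.6] = 3.5 + (-0.22)·(1.0/4.5)·(11.6 − (11.1)) = 3.5 + (-0.048889)·(0.5) = 3.4756.

3.4756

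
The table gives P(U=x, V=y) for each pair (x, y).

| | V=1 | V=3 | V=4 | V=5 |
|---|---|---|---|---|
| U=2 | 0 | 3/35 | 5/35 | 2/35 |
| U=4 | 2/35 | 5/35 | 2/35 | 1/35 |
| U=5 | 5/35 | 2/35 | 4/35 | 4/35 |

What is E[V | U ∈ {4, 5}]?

P(U ∈ {4, 5}) = 5/7.
Summing V·P(U=x,V=y) over the conditioning event gives 11/5.
E[V | U ∈ {4, 5}] = (11/5) / (5/7) = 77/25.

77/25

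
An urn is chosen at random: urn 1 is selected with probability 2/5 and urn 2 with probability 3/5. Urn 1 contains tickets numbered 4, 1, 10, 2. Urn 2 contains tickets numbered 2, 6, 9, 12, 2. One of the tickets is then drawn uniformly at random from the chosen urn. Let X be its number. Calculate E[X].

E[X | urn 1] = (4+1+10+2)/4 = 17/4.
E[X | urn 2] = (2+6+9+12+2)/5 = 31/5.
E[X] = (2/5)·(17/4) + (3/5)·(31/5) = 271/50.

271/50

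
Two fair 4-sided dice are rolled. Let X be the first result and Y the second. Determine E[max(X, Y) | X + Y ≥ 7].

Outcomes with X + Y ≥ 7: (3,4), (4,3), (4,4), each with probability 1/16.
E[max(X, Y) | X + Y ≥ 7] = (4 + 4 + 4) / 3 = 4.

4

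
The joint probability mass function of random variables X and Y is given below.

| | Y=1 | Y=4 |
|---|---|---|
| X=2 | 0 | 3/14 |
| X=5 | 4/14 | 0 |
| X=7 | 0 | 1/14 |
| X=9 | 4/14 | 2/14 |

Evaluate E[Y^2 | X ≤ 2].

16

P(X ≤ 2) = 3/14.
Σ Y^2·P over the event = 16·(3/14) = 24/7.
E[Y^2 | X ≤ 2] = (24/7) / (3/14) = 16.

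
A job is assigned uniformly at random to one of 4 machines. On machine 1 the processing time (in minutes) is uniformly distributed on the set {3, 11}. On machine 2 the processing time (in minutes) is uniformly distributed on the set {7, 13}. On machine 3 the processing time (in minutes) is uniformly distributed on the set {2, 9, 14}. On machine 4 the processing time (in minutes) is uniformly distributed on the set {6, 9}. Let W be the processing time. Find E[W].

E[W | machine 1] = (3+11)/2 = 7.
E[W | machine 2] = (7+13)/2 = 10.
E[W | machine 3] = (2+9+14)/3 = 25/3.
E[W | machine 4] = (6+9)/2 = 15/2.
By the law of total expectation,
E[W] = (1/4)·(7) + (1/4)·(10) + (1/4)·(25/3) + (1/4)·(15/2) = 197/24.

197/24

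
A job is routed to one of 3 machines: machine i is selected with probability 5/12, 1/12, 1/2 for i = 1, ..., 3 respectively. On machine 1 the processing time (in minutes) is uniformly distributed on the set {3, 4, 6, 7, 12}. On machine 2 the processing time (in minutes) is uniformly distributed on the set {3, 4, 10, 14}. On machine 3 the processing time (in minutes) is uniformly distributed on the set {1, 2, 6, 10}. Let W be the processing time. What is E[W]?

E[W | machine 1] = (3+4+6+7+12)/5 = 32/5.
E[W | machine 2] = (3+4+10+14)/4 = 31/4.
E[W | machine 3] = (1+2+6+10)/4 = 19/4.
By the law of total expectation,
E[W] = (5/12)·(32/5) + (1/12)·(31/4) + (1/2)·(19/4) = 91/16.

91/16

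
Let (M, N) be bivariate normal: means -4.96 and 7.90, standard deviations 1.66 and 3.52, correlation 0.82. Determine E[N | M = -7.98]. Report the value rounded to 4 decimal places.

2.6488

For a bivariate normal, E[N | M=x] = μ_N + ρ·(σ_N/σ_M)·(x − μ_M).
E[N | M=-7.98] = 7.90 + (0.82)·(3.52/1.66)·(-7.98 − (-4.96)) = 7.90 + (1.7388)·(-3.02) = 2.6488.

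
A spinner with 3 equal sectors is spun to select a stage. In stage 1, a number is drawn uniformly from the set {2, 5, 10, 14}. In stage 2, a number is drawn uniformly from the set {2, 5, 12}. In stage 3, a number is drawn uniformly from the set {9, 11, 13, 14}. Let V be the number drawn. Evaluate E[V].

155/18

E[V | stage 1] = (2+5+10+14)/4 = 31/4.
E[V | stage 2] = (2+5+12)/3 = 19/3.
E[V | stage 3] = (9+11+13+14)/4 = 47/4.
By the law of total expectation,
E[V] = (1/3)·(31/4) + (1/3)·(19/3) + (1/3)·(47/4) = 155/18.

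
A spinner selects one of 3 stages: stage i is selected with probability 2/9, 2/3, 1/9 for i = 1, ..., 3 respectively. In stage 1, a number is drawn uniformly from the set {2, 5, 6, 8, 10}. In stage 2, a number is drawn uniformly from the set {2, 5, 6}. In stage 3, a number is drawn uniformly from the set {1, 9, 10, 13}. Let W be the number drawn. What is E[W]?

E[W | stage 1] = (2+5+6+8+10)/5 = 31/5.
E[W | stage 2] = (2+5+6)/3 = 13/3.
E[W | stage 3] = (1+9+10+13)/4 = 33/4.
By the law of total expectation,
E[W] = (2/9)·(31/5) + (2/3)·(13/3) + (1/9)·(33/4) = 311/60.

311/60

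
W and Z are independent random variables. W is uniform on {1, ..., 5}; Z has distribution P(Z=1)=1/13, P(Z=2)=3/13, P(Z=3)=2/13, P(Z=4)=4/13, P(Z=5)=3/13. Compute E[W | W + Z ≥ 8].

82/19

P(W + Z ≥ 8) = 19/65.
Summing W·P(x,y) over outcomes with W + Z ≥ 8 gives 82/65.
E[W | W + Z ≥ 8] = (82/65) / (19/65) = 82/19.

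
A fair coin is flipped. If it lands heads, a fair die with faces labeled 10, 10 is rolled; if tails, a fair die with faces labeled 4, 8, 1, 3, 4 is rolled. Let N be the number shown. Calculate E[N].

E[N | heads] = (10+10)/2 = 10.
E[N | tails] = (4+8+1+3+4)/5 = 4.
E[N] = (1/2)·(10) + (1/2)·(4) = 7.

7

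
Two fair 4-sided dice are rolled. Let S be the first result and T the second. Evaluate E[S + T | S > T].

Outcomes with S > T: (2,1), (3,1), (3,2), (4,1), (4,2), (4,3), each with probability 1/16.
E[S + T | S > T] = (3 + 4 + 5 + 5 + 6 + 7) / 6 = 5.

5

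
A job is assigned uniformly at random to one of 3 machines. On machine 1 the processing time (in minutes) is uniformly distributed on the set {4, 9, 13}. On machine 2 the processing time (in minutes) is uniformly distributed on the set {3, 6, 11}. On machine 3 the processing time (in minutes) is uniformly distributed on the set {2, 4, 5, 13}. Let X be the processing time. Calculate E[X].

64/9

E[X | machine 1] = (4+9+13)/3 = 26/3.
E[X | machine 2] = (3+6+11)/3 = 20/3.
E[X | machine 3] = (2+4+5+13)/4 = 6.
By the law of total expectation,
E[X] = (1/3)·(26/3) + (1/3)·(20/3) + (1/3)·(6) = 64/9.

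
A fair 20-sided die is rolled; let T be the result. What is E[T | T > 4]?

25/2

P(T > 4) = 4/5.
E[T | T > 4] = (10) / (4/5) = 25/2.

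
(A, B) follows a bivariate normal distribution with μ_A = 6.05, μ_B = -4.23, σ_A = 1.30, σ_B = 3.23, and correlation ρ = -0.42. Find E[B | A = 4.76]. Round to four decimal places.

E[B | A=x] = μ_B + ρ(σ_B/σ_A)(x − μ_A) for jointly normal variables.
E[B | A=4.76] = -4.23 + (-0.42)·(3.23/1.30)·(4.76 − (6.05)) = -4.23 + (-1.04354)·(-1.29) = -2.8838.

-2.8838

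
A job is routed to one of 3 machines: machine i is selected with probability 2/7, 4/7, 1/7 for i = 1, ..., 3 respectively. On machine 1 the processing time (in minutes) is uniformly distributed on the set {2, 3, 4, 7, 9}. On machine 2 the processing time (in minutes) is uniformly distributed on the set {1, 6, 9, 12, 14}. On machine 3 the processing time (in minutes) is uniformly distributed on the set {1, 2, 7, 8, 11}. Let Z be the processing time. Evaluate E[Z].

E[Z | machine 1] = (2+3+4+7+9)/5 = 5.
E[Z | machine 2] = (1+6+9+12+14)/5 = 42/5.
E[Z | machine 3] = (1+2+7+8+11)/5 = 29/5.
E[Z] = (2/7)·(5) + (4/7)·(42/5) + (1/7)·(29/5) = 247/35.

247/35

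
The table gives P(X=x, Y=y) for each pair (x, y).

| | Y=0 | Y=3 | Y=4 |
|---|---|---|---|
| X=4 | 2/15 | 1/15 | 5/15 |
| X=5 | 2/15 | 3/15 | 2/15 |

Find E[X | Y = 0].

9/2

P(Y = 0) = 4/15.
Σ X·P over the event = 4·(2/15) + 5·(2/15) = 6/5.
E[X | Y = 0] = (6/5) / (4/15) = 9/2.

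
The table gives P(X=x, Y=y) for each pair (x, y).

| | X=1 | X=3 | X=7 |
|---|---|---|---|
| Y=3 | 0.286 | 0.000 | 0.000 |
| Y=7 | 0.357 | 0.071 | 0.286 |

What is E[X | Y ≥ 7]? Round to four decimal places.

P(Y ≥ 7) = 0.714.
Σ X·P over the event = 1·(0.357) + 3·(0.071) + 7·(0.286) = 2.572.
E[X | Y ≥ 7] = (2.572) / (0.714) = 3.6022.

3.6022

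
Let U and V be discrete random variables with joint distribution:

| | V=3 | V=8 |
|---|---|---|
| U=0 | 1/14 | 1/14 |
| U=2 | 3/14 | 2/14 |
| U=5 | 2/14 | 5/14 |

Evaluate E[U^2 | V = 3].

P(V = 3) = 3/7.
Σ U^2·P over the event = 0·(1/14) + 4·(3/14) + 25·(2/14) = 31/7.
E[U^2 | V = 3] = (31/7) / (3/7) = 31/3.

31/3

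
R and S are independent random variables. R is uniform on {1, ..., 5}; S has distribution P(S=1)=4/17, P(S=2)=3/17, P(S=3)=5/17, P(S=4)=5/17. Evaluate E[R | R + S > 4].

P(R + S > 4) = 62/85.
Summing R·P(x,y) over outcomes with R + S > 4 gives 217/85.
E[R | R + S > 4] = (217/85) / (62/85) = 7/2.

7/2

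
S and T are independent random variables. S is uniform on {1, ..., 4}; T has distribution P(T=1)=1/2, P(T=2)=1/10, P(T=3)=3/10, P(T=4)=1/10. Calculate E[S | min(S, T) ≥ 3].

P(min(S, T) ≥ 3) = 1/5.
Summing S·P(x,y) over outcomes with min(S, T) ≥ 3 gives 7/10.
E[S | min(S, T) ≥ 3] = (7/10) / (1/5) = 7/2.

7/2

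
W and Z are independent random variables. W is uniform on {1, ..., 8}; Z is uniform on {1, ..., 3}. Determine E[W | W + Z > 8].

22/3

P(W + Z > 8) = 1/4.
Summing W·P(x,y) over outcomes with W + Z > 8 gives 11/6.
E[W | W + Z > 8] = (11/6) / (1/4) = 22/3.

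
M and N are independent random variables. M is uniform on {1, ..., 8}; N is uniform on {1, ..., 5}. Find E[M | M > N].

P(M > N) = 5/8.
Summing M·P(x,y) over outcomes with M > N gives 29/8.
E[M | M > N] = (29/8) / (5/8) = 29/5.

29/5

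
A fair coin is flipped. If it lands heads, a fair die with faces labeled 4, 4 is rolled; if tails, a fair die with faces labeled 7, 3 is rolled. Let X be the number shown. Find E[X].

E[X | heads] = (4+4)/2 = 4.
E[X | tails] = (7+3)/2 = 5.
E[X] = (1/2)·(4) + (1/2)·(5) = 9/2.

9/2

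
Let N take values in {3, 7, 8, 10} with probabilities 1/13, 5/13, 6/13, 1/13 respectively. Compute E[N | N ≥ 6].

P(N ≥ 6) = 12/13.
Σ over the event: 7·5/13 + 8·6/13 + 10·1/13 = 93/13.
E[N | N ≥ 6] = (93/13) / (12/13) = 31/4.

31/4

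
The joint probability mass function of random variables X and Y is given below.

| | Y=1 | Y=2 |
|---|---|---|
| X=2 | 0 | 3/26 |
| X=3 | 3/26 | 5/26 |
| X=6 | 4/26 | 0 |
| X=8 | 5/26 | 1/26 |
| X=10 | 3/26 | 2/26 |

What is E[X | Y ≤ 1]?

P(Y ≤ 1) = 15/26.
Summing X·P(X=x,Y=y) over the conditioning event gives 103/26.
E[X | Y ≤ 1] = (103/26) / (15/26) = 103/15.

103/15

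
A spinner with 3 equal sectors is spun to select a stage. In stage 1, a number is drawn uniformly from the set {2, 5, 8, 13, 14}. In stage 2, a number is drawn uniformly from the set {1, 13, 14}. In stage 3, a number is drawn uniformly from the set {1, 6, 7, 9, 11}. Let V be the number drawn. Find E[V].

E[V | stage 1] = (2+5+8+13+14)/5 = 42/5.
E[V | stage 2] = (1+13+14)/3 = 28/3.
E[V | stage 3] = (1+6+7+9+11)/5 = 34/5.
E[V] = (1/3)·(42/5) + (1/3)·(28/3) + (1/3)·(34/5) = 368/45.

368/45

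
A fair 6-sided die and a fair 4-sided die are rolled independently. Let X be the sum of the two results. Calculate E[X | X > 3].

P(X > 3) = 7/8.
Σ over the event: 4·1/8 + 5·1/6 + 6·1/6 + 7·1/6 + 8·1/8 + 9·1/12 + 10·1/24 = 17/3.
E[X | X > 3] = (17/3) / (7/8) = 136/21.

136/21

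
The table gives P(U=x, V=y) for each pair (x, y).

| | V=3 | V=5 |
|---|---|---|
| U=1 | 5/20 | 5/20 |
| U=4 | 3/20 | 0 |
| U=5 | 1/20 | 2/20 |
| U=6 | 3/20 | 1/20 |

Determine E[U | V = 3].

P(V = 3) = 3/5.
Σ U·P over the event = 1·(5/20) + 4·(3/20) + 5·(1/20) + 6·(3/20) = 2.
E[U | V = 3] = (2) / (3/5) = 10/3.

10/3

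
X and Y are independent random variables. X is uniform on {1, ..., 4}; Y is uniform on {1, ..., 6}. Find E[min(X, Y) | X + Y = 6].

Outcomes with X + Y = 6: (1,5), (2,4), (3,3), (4,2), each with probability 1/24.
E[min(X, Y) | X + Y = 6] = (1 + 2 + 3 + 2) / 4 = 2.

2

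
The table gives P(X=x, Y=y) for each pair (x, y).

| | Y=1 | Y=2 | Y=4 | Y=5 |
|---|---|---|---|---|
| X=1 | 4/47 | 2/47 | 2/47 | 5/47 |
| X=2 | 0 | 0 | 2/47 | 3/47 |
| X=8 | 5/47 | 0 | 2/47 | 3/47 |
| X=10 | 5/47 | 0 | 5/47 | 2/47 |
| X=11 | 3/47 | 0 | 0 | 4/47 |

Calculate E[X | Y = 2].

1

P(Y = 2) = 2/47.
Σ X·P over the event = 1·(2/47) = 2/47.
E[X | Y = 2] = (2/47) / (2/47) = 1.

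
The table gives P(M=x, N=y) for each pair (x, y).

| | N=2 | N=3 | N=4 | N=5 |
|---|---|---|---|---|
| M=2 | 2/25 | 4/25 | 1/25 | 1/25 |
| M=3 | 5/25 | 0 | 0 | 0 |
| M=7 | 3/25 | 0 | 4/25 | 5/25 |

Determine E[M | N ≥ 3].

5

P(N ≥ 3) = 3/5.
Σ M·P over the event = 2·(4/25) + 2·(1/25) + 2·(1/25) + 7·(4/25) + 7·(5/25) = 3.
E[M | N ≥ 3] = (3) / (3/5) = 5.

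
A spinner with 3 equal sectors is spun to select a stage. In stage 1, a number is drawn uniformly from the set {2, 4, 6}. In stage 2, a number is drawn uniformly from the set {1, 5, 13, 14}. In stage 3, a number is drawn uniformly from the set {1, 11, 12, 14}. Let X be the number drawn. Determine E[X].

29/4

E[X | stage 1] = (2+4+6)/3 = 4.
E[X | stage 2] = (1+5+13+14)/4 = 33/4.
E[X | stage 3] = (1+11+12+14)/4 = 19/2.
E[X] = (1/3)·(4) + (1/3)·(33/4) + (1/3)·(19/2) = 29/4.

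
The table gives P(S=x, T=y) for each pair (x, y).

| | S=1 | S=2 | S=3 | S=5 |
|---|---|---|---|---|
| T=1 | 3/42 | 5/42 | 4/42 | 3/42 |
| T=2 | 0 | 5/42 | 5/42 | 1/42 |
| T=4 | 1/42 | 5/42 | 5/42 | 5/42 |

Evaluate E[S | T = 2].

30/11

P(T = 2) = 11/42.
Σ S·P over the event = 2·(5/42) + 3·(5/42) + 5·(1/42) = 5/7.
E[S | T = 2] = (5/7) / (11/42) = 30/11.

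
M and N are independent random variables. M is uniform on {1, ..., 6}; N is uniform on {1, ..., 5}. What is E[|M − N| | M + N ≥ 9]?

4/3

Outcomes with M + N ≥ 9: (4,5), (5,4), (5,5), (6,3), (6,4), (6,5), each with probability 1/30.
E[|M − N| | M + N ≥ 9] = (1 + 1 + 0 + 3 + 2 + 1) / 6 = 4/3.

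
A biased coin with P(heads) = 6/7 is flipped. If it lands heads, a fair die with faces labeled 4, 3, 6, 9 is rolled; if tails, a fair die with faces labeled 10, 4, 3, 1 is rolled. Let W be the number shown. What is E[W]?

E[W | heads] = (4+3+6+9)/4 = 11/2.
E[W | tails] = (10+4+3+1)/4 = 9/2.
E[W] = (6/7)·(11/2) + (1/7)·(9/2) = 75/14.

75/14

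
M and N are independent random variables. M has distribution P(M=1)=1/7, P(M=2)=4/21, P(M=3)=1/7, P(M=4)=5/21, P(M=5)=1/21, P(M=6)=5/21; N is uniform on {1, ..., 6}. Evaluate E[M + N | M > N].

64/9

P(M > N) = 3/7.
Summing (M+N)·P(x,y) over outcomes with M > N gives 64/21.
E[M + N | M > N] = (64/21) / (3/7) = 64/9.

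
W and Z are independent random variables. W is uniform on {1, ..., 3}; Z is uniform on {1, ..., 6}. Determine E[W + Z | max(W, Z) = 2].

10/3

P(max(W, Z) = 2) = 1/6.
Summing (W+Z)·P(x,y) over outcomes with max(W, Z) = 2 gives 5/9.
E[W + Z | max(W, Z) = 2] = (5/9) / (1/6) = 10/3.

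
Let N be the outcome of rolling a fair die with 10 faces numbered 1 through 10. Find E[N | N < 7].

Given N < 7, N is equally likely to be any of {1, 2, 3, 4, 5, 6}.
E[N | N < 7] = (1 + 2 + 3 + 4 + 5 + 6) / 6 = 7/2.

7/2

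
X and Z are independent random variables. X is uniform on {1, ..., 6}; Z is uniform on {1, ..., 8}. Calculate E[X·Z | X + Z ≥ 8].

P(X + Z ≥ 8) = 9/16.
Summing XZ·P(x,y) over outcomes with X + Z ≥ 8 gives 105/8.
E[X·Z | X + Z ≥ 8] = (105/8) / (9/16) = 70/3.

70/3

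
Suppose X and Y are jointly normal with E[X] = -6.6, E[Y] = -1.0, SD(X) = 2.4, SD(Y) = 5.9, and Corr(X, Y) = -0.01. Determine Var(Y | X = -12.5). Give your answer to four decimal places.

34.8065

The conditional variance in a bivariate normal is σ_Y²(1 − ρ²), independent of x.
Var(Y | X=-12.5) = (5.9)²·(1 − (-0.01)²) = 34.81·0.9999 = 34.8065.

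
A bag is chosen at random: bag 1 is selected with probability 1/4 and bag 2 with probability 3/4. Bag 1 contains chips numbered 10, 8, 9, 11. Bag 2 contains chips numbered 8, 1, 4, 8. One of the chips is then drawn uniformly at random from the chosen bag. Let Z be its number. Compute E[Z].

E[Z | bag 1] = (10+8+9+11)/4 = 19/2.
E[Z | bag 2] = (8+1+4+8)/4 = 21/4.
By the law of total expectation,
E[Z] = (1/4)·(19/2) + (3/4)·(21/4) = 101/16.

101/16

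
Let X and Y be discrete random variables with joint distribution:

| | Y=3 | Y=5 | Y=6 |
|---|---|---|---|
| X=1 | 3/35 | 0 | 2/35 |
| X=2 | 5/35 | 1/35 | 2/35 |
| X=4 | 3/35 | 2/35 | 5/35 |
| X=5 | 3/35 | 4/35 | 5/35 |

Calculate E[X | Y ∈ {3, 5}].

10/3

P(Y ∈ {3, 5}) = 3/5.
Σ X·P over the event = 1·(3/35) + 2·(5/35) + 2·(1/35) + 4·(3/35) + 4·(2/35) + 5·(3/35) + 5·(4/35) = 2.
E[X | Y ∈ {3, 5}] = (2) / (3/5) = 10/3.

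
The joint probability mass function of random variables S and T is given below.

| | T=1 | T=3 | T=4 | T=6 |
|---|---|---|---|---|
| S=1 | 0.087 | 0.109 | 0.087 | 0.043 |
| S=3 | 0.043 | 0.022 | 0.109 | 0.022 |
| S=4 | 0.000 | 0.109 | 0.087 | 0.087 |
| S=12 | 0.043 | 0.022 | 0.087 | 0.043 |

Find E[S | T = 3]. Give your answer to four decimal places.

P(T = 3) = 0.262.
Σ S·P over the event = 1·(0.109) + 3·(0.022) + 4·(0.109) + 12·(0.022) = 0.875.
E[S | T = 3] = (0.875) / (0.262) = 3.3397.

3.3397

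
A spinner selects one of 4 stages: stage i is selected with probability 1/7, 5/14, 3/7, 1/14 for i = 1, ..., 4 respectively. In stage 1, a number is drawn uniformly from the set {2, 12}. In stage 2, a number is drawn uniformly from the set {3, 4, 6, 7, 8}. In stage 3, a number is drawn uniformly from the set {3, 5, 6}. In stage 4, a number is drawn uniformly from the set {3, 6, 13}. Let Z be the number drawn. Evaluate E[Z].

116/21

E[Z | stage 1] = (2+12)/2 = 7.
E[Z | stage 2] = (3+4+6+7+8)/5 = 28/5.
E[Z | stage 3] = (3+5+6)/3 = 14/3.
E[Z | stage 4] = (3+6+13)/3 = 22/3.
E[Z] = (1/7)·(7) + (5/14)·(28/5) + (3/7)·(14/3) + (1/14)·(22/3) = 116/21.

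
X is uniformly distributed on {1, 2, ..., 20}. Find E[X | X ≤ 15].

8

P(X ≤ 15) = 3/4.
E[X | X ≤ 15] = (6) / (3/4) = 8.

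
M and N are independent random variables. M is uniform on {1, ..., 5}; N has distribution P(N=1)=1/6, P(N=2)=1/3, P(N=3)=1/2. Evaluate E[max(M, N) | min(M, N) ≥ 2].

P(min(M, N) ≥ 2) = 2/3.
Summing max(M,N)·P(x,y) over outcomes with min(M, N) ≥ 2 gives 73/30.
E[max(M, N) | min(M, N) ≥ 2] = (73/30) / (2/3) = 73/20.

73/20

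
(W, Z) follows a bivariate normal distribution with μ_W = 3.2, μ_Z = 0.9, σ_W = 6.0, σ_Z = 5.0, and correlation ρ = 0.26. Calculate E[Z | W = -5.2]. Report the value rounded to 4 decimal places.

For a bivariate normal, E[Z | W=x] = μ_Z + ρ·(σ_Z/σ_W)·(x − μ_W).
E[Z | W=-5.2] = 0.9 + (0.26)·(5.0/6.0)·(-5.2 − (3.2)) = 0.9 + (0.21667)·(-8.4) = -0.9200.

-0.9200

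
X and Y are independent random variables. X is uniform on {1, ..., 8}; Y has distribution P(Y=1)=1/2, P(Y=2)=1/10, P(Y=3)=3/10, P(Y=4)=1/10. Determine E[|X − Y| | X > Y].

18/5

P(X > Y) = 3/4.
Summing |X−Y|·P(x,y) over outcomes with X > Y gives 27/10.
E[|X − Y| | X > Y] = (27/10) / (3/4) = 18/5.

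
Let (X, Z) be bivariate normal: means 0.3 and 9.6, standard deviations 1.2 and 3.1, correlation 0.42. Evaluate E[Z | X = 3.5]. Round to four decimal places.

13.0720

The regression of Z on X has slope ρ·σ_Z/σ_X and passes through (μ_X, μ_Z).
E[Z | X=3.5] = 9.6 + (0.42)·(3.1/1.2)·(3.5 − (0.3)) = 9.6 + (1.085)·(3.2) = 13.0720.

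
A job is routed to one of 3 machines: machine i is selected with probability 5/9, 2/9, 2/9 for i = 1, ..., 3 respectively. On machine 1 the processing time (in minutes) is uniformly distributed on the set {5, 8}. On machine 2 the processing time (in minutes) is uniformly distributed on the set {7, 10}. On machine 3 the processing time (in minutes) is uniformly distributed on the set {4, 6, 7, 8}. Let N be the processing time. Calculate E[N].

E[N | machine 1] = (5+8)/2 = 13/2.
E[N | machine 2] = (7+10)/2 = 17/2.
E[N | machine 3] = (4+6+7+8)/4 = 25/4.
E[N] = (5/9)·(13/2) + (2/9)·(17/2) + (2/9)·(25/4) = 62/9.

62/9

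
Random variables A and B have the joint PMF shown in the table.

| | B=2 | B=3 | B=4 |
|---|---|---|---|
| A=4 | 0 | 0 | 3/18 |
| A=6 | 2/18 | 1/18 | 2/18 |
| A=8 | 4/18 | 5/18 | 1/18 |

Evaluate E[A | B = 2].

P(B = 2) = 1/3.
Summing A·P(A=x,B=y) over the conditioning event gives 22/9.
E[A | B = 2] = (22/9) / (1/3) = 22/3.

22/3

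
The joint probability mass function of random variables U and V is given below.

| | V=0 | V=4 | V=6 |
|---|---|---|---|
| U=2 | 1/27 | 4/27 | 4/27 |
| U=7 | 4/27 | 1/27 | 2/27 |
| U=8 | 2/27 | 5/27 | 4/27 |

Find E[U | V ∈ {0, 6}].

100/17

P(V ∈ {0, 6}) = 17/27.
Summing U·P(U=x,V=y) over the conditioning event gives 100/27.
E[U | V ∈ {0, 6}] = (100/27) / (17/27) = 100/17.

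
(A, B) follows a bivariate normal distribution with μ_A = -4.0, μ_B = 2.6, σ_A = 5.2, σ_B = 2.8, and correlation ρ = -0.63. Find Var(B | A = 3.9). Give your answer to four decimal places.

4.7283

The conditional variance in a bivariate normal is σ_B²(1 − ρ²), independent of x.
Var(B | A=3.9) = (2.8)²·(1 − (-0.63)²) = 7.84·0.6031 = 4.7283.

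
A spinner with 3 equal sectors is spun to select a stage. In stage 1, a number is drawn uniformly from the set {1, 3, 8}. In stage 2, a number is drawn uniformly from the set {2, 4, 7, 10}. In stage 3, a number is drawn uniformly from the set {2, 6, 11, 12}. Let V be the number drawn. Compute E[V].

35/6

E[V | stage 1] = (1+3+8)/3 = 4.
E[V | stage 2] = (2+4+7+10)/4 = 23/4.
E[V | stage 3] = (2+6+11+12)/4 = 31/4.
By the law of total expectation,
E[V] = (1/3)·(4) + (1/3)·(23/4) + (1/3)·(31/4) = 35/6.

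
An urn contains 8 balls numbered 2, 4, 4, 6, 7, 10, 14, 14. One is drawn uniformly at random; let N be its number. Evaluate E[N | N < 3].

2

P(N < 3) = 1/8.
Σ over the event: 2·1/8 = 1/4.
E[N | N < 3] = (1/4) / (1/8) = 2.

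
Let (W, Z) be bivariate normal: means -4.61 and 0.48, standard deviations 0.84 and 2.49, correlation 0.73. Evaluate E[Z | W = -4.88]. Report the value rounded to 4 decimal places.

-0.1043

The regression of Z on W has slope ρ·σ_Z/σ_W and passes through (μ_W, μ_Z).
E[Z | W=-4.88] = 0.48 + (0.73)·(2.49/0.84)·(-4.88 − (-4.61)) = 0.48 + (2.1639)·(-0.27) = -0.1043.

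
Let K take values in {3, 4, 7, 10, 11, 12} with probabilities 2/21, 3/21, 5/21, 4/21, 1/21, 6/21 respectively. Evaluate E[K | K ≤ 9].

53/10

P(K ≤ 9) = 10/21.
Σ over the event: 3·2/21 + 4·1/7 + 7·5/21 = 53/21.
E[K | K ≤ 9] = (53/21) / (10/21) = 53/10.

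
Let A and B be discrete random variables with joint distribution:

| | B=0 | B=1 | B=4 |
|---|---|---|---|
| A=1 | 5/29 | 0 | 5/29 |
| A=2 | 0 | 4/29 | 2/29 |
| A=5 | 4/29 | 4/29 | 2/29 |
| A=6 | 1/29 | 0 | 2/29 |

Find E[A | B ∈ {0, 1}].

P(B ∈ {0, 1}) = 18/29.
Σ A·P over the event = 1·(5/29) + 2·(4/29) + 5·(4/29) + 5·(4/29) + 6·(1/29) = 59/29.
E[A | B ∈ {0, 1}] = (59/29) / (18/29) = 59/18.

59/18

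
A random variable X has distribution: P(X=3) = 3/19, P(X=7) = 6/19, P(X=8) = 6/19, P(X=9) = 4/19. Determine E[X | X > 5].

P(X > 5) = 16/19.
Σ over the event: 7·6/19 + 8·6/19 + 9·4/19 = 126/19.
E[X | X > 5] = (126/19) / (16/19) = 63/8.

63/8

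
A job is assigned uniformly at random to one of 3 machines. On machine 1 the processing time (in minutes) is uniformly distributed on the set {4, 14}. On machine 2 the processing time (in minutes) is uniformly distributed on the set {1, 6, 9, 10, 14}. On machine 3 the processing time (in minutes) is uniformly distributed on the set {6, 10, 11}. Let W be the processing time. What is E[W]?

E[W | machine 1] = (4+14)/2 = 9.
E[W | machine 2] = (1+6+9+10+14)/5 = 8.
E[W | machine 3] = (6+10+11)/3 = 9.
By the law of total expectation,
E[W] = (1/3)·(9) + (1/3)·(8) + (1/3)·(9) = 26/3.

26/3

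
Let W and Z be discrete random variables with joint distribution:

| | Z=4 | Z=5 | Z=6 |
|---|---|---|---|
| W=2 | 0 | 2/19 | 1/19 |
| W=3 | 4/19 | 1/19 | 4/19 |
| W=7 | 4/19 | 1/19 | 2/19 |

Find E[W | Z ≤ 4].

5

P(Z ≤ 4) = 8/19.
Summing W·P(W=x,Z=y) over the conditioning event gives 40/19.
E[W | Z ≤ 4] = (40/19) / (8/19) = 5.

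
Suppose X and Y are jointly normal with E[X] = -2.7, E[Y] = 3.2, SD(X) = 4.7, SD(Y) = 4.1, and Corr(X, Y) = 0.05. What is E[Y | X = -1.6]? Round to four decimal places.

3.2480

E[Y | X=x] = μ_Y + ρ(σ_Y/σ_X)(x − μ_X) for jointly normal variables.
E[Y | X=-1.6] = 3.2 + (0.05)·(4.1/4.7)·(-1.6 − (-2.7)) = 3.2 + (0.043617)·(1.1) = 3.2480.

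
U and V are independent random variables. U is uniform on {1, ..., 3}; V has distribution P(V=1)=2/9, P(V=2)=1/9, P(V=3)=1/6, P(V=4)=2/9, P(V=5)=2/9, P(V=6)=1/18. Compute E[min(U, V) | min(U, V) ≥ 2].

17/7

P(min(U, V) ≥ 2) = 14/27.
Summing min(U,V)·P(x,y) over outcomes with min(U, V) ≥ 2 gives 34/27.
E[min(U, V) | min(U, V) ≥ 2] = (34/27) / (14/27) = 17/7.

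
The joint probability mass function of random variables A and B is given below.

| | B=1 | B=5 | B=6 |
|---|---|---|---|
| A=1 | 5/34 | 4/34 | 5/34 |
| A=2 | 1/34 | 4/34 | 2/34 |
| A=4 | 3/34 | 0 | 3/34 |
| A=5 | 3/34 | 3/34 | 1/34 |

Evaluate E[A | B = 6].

P(B = 6) = 11/34.
Summing A·P(A=x,B=y) over the conditioning event gives 13/17.
E[A | B = 6] = (13/17) / (11/34) = 26/11.

26/11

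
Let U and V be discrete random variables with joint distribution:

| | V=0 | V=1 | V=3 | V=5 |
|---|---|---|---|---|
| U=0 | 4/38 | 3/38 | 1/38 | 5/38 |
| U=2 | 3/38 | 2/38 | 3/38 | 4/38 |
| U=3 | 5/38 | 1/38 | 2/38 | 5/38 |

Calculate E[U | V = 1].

P(V = 1) = 3/19.
Σ U·P over the event = 0·(3/38) + 2·(2/38) + 3·(1/38) = 7/38.
E[U | V = 1] = (7/38) / (3/19) = 7/6.

7/6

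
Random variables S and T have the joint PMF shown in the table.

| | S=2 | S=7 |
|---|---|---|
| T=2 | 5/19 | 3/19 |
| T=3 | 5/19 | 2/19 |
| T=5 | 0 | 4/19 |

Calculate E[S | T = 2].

P(T = 2) = 8/19.
Summing S·P(S=x,T=y) over the conditioning event gives 31/19.
E[S | T = 2] = (31/19) / (8/19) = 31/8.

31/8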